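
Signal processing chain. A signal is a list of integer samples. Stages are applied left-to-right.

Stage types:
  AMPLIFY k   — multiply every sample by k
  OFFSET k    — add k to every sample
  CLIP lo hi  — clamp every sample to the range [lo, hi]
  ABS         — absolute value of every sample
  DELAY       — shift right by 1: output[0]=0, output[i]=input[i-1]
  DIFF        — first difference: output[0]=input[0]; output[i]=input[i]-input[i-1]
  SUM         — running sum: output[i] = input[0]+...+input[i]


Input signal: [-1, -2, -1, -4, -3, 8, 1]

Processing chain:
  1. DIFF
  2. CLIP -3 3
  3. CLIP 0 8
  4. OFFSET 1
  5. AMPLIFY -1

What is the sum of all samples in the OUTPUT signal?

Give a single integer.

Input: [-1, -2, -1, -4, -3, 8, 1]
Stage 1 (DIFF): s[0]=-1, -2--1=-1, -1--2=1, -4--1=-3, -3--4=1, 8--3=11, 1-8=-7 -> [-1, -1, 1, -3, 1, 11, -7]
Stage 2 (CLIP -3 3): clip(-1,-3,3)=-1, clip(-1,-3,3)=-1, clip(1,-3,3)=1, clip(-3,-3,3)=-3, clip(1,-3,3)=1, clip(11,-3,3)=3, clip(-7,-3,3)=-3 -> [-1, -1, 1, -3, 1, 3, -3]
Stage 3 (CLIP 0 8): clip(-1,0,8)=0, clip(-1,0,8)=0, clip(1,0,8)=1, clip(-3,0,8)=0, clip(1,0,8)=1, clip(3,0,8)=3, clip(-3,0,8)=0 -> [0, 0, 1, 0, 1, 3, 0]
Stage 4 (OFFSET 1): 0+1=1, 0+1=1, 1+1=2, 0+1=1, 1+1=2, 3+1=4, 0+1=1 -> [1, 1, 2, 1, 2, 4, 1]
Stage 5 (AMPLIFY -1): 1*-1=-1, 1*-1=-1, 2*-1=-2, 1*-1=-1, 2*-1=-2, 4*-1=-4, 1*-1=-1 -> [-1, -1, -2, -1, -2, -4, -1]
Output sum: -12

Answer: -12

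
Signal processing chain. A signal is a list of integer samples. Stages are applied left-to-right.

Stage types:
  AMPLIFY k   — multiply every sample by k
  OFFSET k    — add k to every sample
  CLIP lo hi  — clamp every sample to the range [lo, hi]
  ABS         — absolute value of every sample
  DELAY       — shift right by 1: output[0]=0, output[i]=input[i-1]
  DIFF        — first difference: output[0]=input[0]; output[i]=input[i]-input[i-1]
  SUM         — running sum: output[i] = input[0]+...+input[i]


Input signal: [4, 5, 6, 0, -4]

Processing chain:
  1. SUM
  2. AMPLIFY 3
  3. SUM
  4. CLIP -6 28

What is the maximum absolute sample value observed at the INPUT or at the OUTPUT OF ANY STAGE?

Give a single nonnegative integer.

Input: [4, 5, 6, 0, -4] (max |s|=6)
Stage 1 (SUM): sum[0..0]=4, sum[0..1]=9, sum[0..2]=15, sum[0..3]=15, sum[0..4]=11 -> [4, 9, 15, 15, 11] (max |s|=15)
Stage 2 (AMPLIFY 3): 4*3=12, 9*3=27, 15*3=45, 15*3=45, 11*3=33 -> [12, 27, 45, 45, 33] (max |s|=45)
Stage 3 (SUM): sum[0..0]=12, sum[0..1]=39, sum[0..2]=84, sum[0..3]=129, sum[0..4]=162 -> [12, 39, 84, 129, 162] (max |s|=162)
Stage 4 (CLIP -6 28): clip(12,-6,28)=12, clip(39,-6,28)=28, clip(84,-6,28)=28, clip(129,-6,28)=28, clip(162,-6,28)=28 -> [12, 28, 28, 28, 28] (max |s|=28)
Overall max amplitude: 162

Answer: 162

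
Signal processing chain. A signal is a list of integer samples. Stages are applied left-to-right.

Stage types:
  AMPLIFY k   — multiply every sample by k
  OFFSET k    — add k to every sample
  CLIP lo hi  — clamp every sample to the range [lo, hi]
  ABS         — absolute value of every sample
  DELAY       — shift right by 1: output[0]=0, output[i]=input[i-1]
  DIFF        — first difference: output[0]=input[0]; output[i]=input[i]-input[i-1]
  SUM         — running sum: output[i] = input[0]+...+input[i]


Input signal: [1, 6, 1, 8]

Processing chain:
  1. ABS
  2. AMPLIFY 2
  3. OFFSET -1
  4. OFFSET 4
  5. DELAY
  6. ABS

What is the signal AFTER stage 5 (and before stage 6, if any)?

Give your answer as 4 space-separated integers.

Answer: 0 5 15 5

Derivation:
Input: [1, 6, 1, 8]
Stage 1 (ABS): |1|=1, |6|=6, |1|=1, |8|=8 -> [1, 6, 1, 8]
Stage 2 (AMPLIFY 2): 1*2=2, 6*2=12, 1*2=2, 8*2=16 -> [2, 12, 2, 16]
Stage 3 (OFFSET -1): 2+-1=1, 12+-1=11, 2+-1=1, 16+-1=15 -> [1, 11, 1, 15]
Stage 4 (OFFSET 4): 1+4=5, 11+4=15, 1+4=5, 15+4=19 -> [5, 15, 5, 19]
Stage 5 (DELAY): [0, 5, 15, 5] = [0, 5, 15, 5] -> [0, 5, 15, 5]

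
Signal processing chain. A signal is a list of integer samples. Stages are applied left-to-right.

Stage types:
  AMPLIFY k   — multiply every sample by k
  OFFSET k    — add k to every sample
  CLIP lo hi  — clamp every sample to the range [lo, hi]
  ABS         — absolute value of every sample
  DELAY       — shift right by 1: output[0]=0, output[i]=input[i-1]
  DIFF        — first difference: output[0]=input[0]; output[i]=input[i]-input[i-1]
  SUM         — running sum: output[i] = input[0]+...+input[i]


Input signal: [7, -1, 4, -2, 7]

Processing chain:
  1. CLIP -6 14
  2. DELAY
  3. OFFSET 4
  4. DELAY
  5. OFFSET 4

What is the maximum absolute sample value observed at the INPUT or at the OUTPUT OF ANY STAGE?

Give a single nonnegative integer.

Answer: 15

Derivation:
Input: [7, -1, 4, -2, 7] (max |s|=7)
Stage 1 (CLIP -6 14): clip(7,-6,14)=7, clip(-1,-6,14)=-1, clip(4,-6,14)=4, clip(-2,-6,14)=-2, clip(7,-6,14)=7 -> [7, -1, 4, -2, 7] (max |s|=7)
Stage 2 (DELAY): [0, 7, -1, 4, -2] = [0, 7, -1, 4, -2] -> [0, 7, -1, 4, -2] (max |s|=7)
Stage 3 (OFFSET 4): 0+4=4, 7+4=11, -1+4=3, 4+4=8, -2+4=2 -> [4, 11, 3, 8, 2] (max |s|=11)
Stage 4 (DELAY): [0, 4, 11, 3, 8] = [0, 4, 11, 3, 8] -> [0, 4, 11, 3, 8] (max |s|=11)
Stage 5 (OFFSET 4): 0+4=4, 4+4=8, 11+4=15, 3+4=7, 8+4=12 -> [4, 8, 15, 7, 12] (max |s|=15)
Overall max amplitude: 15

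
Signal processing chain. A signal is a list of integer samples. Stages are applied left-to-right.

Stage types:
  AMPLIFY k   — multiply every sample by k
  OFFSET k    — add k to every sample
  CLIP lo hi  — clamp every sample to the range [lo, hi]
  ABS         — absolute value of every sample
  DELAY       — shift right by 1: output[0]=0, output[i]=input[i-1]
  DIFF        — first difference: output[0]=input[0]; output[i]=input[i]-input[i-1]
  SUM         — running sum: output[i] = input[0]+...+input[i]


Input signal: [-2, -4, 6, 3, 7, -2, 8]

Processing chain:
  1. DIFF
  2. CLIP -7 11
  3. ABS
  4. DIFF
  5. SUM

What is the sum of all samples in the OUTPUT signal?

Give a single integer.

Input: [-2, -4, 6, 3, 7, -2, 8]
Stage 1 (DIFF): s[0]=-2, -4--2=-2, 6--4=10, 3-6=-3, 7-3=4, -2-7=-9, 8--2=10 -> [-2, -2, 10, -3, 4, -9, 10]
Stage 2 (CLIP -7 11): clip(-2,-7,11)=-2, clip(-2,-7,11)=-2, clip(10,-7,11)=10, clip(-3,-7,11)=-3, clip(4,-7,11)=4, clip(-9,-7,11)=-7, clip(10,-7,11)=10 -> [-2, -2, 10, -3, 4, -7, 10]
Stage 3 (ABS): |-2|=2, |-2|=2, |10|=10, |-3|=3, |4|=4, |-7|=7, |10|=10 -> [2, 2, 10, 3, 4, 7, 10]
Stage 4 (DIFF): s[0]=2, 2-2=0, 10-2=8, 3-10=-7, 4-3=1, 7-4=3, 10-7=3 -> [2, 0, 8, -7, 1, 3, 3]
Stage 5 (SUM): sum[0..0]=2, sum[0..1]=2, sum[0..2]=10, sum[0..3]=3, sum[0..4]=4, sum[0..5]=7, sum[0..6]=10 -> [2, 2, 10, 3, 4, 7, 10]
Output sum: 38

Answer: 38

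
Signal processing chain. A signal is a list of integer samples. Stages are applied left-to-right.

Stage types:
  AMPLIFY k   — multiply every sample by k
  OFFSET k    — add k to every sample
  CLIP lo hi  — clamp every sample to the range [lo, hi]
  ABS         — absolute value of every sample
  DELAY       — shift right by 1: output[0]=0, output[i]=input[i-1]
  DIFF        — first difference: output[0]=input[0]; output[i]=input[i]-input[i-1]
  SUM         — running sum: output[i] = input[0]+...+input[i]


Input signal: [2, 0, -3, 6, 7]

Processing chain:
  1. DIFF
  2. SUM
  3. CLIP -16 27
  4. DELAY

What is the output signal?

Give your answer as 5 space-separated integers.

Input: [2, 0, -3, 6, 7]
Stage 1 (DIFF): s[0]=2, 0-2=-2, -3-0=-3, 6--3=9, 7-6=1 -> [2, -2, -3, 9, 1]
Stage 2 (SUM): sum[0..0]=2, sum[0..1]=0, sum[0..2]=-3, sum[0..3]=6, sum[0..4]=7 -> [2, 0, -3, 6, 7]
Stage 3 (CLIP -16 27): clip(2,-16,27)=2, clip(0,-16,27)=0, clip(-3,-16,27)=-3, clip(6,-16,27)=6, clip(7,-16,27)=7 -> [2, 0, -3, 6, 7]
Stage 4 (DELAY): [0, 2, 0, -3, 6] = [0, 2, 0, -3, 6] -> [0, 2, 0, -3, 6]

Answer: 0 2 0 -3 6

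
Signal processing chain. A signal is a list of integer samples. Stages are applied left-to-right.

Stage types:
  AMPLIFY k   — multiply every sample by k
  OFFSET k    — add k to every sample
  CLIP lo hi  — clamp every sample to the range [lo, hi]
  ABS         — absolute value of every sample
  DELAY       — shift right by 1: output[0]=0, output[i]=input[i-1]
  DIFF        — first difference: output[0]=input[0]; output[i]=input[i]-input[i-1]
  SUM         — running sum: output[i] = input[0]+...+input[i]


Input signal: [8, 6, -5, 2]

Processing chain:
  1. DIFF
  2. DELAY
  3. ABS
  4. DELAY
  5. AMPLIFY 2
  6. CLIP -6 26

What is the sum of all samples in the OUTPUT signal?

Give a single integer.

Answer: 20

Derivation:
Input: [8, 6, -5, 2]
Stage 1 (DIFF): s[0]=8, 6-8=-2, -5-6=-11, 2--5=7 -> [8, -2, -11, 7]
Stage 2 (DELAY): [0, 8, -2, -11] = [0, 8, -2, -11] -> [0, 8, -2, -11]
Stage 3 (ABS): |0|=0, |8|=8, |-2|=2, |-11|=11 -> [0, 8, 2, 11]
Stage 4 (DELAY): [0, 0, 8, 2] = [0, 0, 8, 2] -> [0, 0, 8, 2]
Stage 5 (AMPLIFY 2): 0*2=0, 0*2=0, 8*2=16, 2*2=4 -> [0, 0, 16, 4]
Stage 6 (CLIP -6 26): clip(0,-6,26)=0, clip(0,-6,26)=0, clip(16,-6,26)=16, clip(4,-6,26)=4 -> [0, 0, 16, 4]
Output sum: 20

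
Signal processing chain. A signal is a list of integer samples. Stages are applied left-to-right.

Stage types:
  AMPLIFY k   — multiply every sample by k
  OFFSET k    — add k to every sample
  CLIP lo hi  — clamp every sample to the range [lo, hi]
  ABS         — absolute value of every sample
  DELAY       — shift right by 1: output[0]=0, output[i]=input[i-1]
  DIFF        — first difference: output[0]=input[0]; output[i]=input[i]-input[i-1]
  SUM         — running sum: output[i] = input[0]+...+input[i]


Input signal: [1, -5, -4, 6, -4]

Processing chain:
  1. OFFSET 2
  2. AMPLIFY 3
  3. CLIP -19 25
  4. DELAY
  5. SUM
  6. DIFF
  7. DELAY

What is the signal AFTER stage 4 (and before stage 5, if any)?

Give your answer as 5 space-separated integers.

Input: [1, -5, -4, 6, -4]
Stage 1 (OFFSET 2): 1+2=3, -5+2=-3, -4+2=-2, 6+2=8, -4+2=-2 -> [3, -3, -2, 8, -2]
Stage 2 (AMPLIFY 3): 3*3=9, -3*3=-9, -2*3=-6, 8*3=24, -2*3=-6 -> [9, -9, -6, 24, -6]
Stage 3 (CLIP -19 25): clip(9,-19,25)=9, clip(-9,-19,25)=-9, clip(-6,-19,25)=-6, clip(24,-19,25)=24, clip(-6,-19,25)=-6 -> [9, -9, -6, 24, -6]
Stage 4 (DELAY): [0, 9, -9, -6, 24] = [0, 9, -9, -6, 24] -> [0, 9, -9, -6, 24]

Answer: 0 9 -9 -6 24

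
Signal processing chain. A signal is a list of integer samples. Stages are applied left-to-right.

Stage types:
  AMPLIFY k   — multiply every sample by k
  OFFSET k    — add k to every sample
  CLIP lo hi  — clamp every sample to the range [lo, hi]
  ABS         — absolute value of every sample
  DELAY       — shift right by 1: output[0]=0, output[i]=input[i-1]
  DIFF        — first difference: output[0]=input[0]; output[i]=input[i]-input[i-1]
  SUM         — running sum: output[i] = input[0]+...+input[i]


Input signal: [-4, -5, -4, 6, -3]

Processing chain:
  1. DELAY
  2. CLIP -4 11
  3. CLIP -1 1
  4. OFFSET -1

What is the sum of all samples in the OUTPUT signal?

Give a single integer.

Answer: -7

Derivation:
Input: [-4, -5, -4, 6, -3]
Stage 1 (DELAY): [0, -4, -5, -4, 6] = [0, -4, -5, -4, 6] -> [0, -4, -5, -4, 6]
Stage 2 (CLIP -4 11): clip(0,-4,11)=0, clip(-4,-4,11)=-4, clip(-5,-4,11)=-4, clip(-4,-4,11)=-4, clip(6,-4,11)=6 -> [0, -4, -4, -4, 6]
Stage 3 (CLIP -1 1): clip(0,-1,1)=0, clip(-4,-1,1)=-1, clip(-4,-1,1)=-1, clip(-4,-1,1)=-1, clip(6,-1,1)=1 -> [0, -1, -1, -1, 1]
Stage 4 (OFFSET -1): 0+-1=-1, -1+-1=-2, -1+-1=-2, -1+-1=-2, 1+-1=0 -> [-1, -2, -2, -2, 0]
Output sum: -7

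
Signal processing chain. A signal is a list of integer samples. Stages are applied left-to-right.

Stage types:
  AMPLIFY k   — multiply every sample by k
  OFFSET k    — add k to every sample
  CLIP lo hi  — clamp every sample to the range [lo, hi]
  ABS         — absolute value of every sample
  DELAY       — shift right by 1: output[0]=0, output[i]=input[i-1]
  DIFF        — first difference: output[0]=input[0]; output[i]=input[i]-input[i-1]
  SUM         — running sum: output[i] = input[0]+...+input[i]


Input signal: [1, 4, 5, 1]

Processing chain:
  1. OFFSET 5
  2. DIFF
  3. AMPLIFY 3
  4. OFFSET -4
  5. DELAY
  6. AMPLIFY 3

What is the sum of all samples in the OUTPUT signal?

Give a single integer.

Answer: 54

Derivation:
Input: [1, 4, 5, 1]
Stage 1 (OFFSET 5): 1+5=6, 4+5=9, 5+5=10, 1+5=6 -> [6, 9, 10, 6]
Stage 2 (DIFF): s[0]=6, 9-6=3, 10-9=1, 6-10=-4 -> [6, 3, 1, -4]
Stage 3 (AMPLIFY 3): 6*3=18, 3*3=9, 1*3=3, -4*3=-12 -> [18, 9, 3, -12]
Stage 4 (OFFSET -4): 18+-4=14, 9+-4=5, 3+-4=-1, -12+-4=-16 -> [14, 5, -1, -16]
Stage 5 (DELAY): [0, 14, 5, -1] = [0, 14, 5, -1] -> [0, 14, 5, -1]
Stage 6 (AMPLIFY 3): 0*3=0, 14*3=42, 5*3=15, -1*3=-3 -> [0, 42, 15, -3]
Output sum: 54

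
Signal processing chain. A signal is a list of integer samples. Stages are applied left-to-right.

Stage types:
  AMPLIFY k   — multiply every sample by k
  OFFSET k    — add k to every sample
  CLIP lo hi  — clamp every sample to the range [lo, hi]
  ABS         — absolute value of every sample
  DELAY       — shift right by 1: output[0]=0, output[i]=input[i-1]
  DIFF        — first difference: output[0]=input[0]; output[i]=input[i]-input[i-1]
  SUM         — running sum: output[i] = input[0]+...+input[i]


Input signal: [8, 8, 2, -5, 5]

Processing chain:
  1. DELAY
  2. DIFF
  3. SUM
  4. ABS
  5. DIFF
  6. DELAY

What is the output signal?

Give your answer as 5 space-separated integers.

Input: [8, 8, 2, -5, 5]
Stage 1 (DELAY): [0, 8, 8, 2, -5] = [0, 8, 8, 2, -5] -> [0, 8, 8, 2, -5]
Stage 2 (DIFF): s[0]=0, 8-0=8, 8-8=0, 2-8=-6, -5-2=-7 -> [0, 8, 0, -6, -7]
Stage 3 (SUM): sum[0..0]=0, sum[0..1]=8, sum[0..2]=8, sum[0..3]=2, sum[0..4]=-5 -> [0, 8, 8, 2, -5]
Stage 4 (ABS): |0|=0, |8|=8, |8|=8, |2|=2, |-5|=5 -> [0, 8, 8, 2, 5]
Stage 5 (DIFF): s[0]=0, 8-0=8, 8-8=0, 2-8=-6, 5-2=3 -> [0, 8, 0, -6, 3]
Stage 6 (DELAY): [0, 0, 8, 0, -6] = [0, 0, 8, 0, -6] -> [0, 0, 8, 0, -6]

Answer: 0 0 8 0 -6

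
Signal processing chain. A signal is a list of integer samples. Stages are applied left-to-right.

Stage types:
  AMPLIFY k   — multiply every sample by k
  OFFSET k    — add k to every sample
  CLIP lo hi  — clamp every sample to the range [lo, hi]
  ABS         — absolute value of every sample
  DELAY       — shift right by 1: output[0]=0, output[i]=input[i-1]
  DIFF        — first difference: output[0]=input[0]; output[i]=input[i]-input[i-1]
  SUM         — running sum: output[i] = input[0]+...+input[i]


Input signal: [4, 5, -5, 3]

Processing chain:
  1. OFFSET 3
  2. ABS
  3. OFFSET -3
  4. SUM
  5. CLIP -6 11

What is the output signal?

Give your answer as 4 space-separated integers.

Answer: 4 9 8 11

Derivation:
Input: [4, 5, -5, 3]
Stage 1 (OFFSET 3): 4+3=7, 5+3=8, -5+3=-2, 3+3=6 -> [7, 8, -2, 6]
Stage 2 (ABS): |7|=7, |8|=8, |-2|=2, |6|=6 -> [7, 8, 2, 6]
Stage 3 (OFFSET -3): 7+-3=4, 8+-3=5, 2+-3=-1, 6+-3=3 -> [4, 5, -1, 3]
Stage 4 (SUM): sum[0..0]=4, sum[0..1]=9, sum[0..2]=8, sum[0..3]=11 -> [4, 9, 8, 11]
Stage 5 (CLIP -6 11): clip(4,-6,11)=4, clip(9,-6,11)=9, clip(8,-6,11)=8, clip(11,-6,11)=11 -> [4, 9, 8, 11]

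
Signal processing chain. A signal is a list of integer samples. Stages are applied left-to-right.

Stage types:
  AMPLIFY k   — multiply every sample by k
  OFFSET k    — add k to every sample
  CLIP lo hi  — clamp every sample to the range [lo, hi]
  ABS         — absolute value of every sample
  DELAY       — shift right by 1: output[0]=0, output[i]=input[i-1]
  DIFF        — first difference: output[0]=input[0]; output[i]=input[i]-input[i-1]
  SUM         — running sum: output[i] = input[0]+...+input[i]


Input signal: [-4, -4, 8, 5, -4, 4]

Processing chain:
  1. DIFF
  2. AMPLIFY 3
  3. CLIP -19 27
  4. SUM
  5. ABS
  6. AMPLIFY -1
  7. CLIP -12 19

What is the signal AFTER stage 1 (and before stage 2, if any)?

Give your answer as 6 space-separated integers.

Input: [-4, -4, 8, 5, -4, 4]
Stage 1 (DIFF): s[0]=-4, -4--4=0, 8--4=12, 5-8=-3, -4-5=-9, 4--4=8 -> [-4, 0, 12, -3, -9, 8]

Answer: -4 0 12 -3 -9 8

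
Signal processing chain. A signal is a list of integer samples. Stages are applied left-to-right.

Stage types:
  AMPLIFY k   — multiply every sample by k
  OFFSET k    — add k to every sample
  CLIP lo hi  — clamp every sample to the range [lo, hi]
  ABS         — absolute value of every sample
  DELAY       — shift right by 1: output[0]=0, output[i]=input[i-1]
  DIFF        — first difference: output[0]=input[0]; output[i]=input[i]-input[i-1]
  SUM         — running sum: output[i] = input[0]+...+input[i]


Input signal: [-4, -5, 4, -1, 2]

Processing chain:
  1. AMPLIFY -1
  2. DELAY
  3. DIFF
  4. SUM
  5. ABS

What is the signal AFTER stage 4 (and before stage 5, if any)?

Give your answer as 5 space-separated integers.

Input: [-4, -5, 4, -1, 2]
Stage 1 (AMPLIFY -1): -4*-1=4, -5*-1=5, 4*-1=-4, -1*-1=1, 2*-1=-2 -> [4, 5, -4, 1, -2]
Stage 2 (DELAY): [0, 4, 5, -4, 1] = [0, 4, 5, -4, 1] -> [0, 4, 5, -4, 1]
Stage 3 (DIFF): s[0]=0, 4-0=4, 5-4=1, -4-5=-9, 1--4=5 -> [0, 4, 1, -9, 5]
Stage 4 (SUM): sum[0..0]=0, sum[0..1]=4, sum[0..2]=5, sum[0..3]=-4, sum[0..4]=1 -> [0, 4, 5, -4, 1]

Answer: 0 4 5 -4 1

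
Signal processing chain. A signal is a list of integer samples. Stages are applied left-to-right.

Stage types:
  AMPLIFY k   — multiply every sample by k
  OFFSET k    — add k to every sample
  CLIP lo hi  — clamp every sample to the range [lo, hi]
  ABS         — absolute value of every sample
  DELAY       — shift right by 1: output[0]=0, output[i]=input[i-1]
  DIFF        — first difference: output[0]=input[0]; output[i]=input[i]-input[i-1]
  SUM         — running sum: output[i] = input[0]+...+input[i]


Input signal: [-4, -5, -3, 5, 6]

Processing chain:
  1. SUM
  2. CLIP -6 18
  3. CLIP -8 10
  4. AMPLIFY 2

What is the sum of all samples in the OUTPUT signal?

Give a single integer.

Input: [-4, -5, -3, 5, 6]
Stage 1 (SUM): sum[0..0]=-4, sum[0..1]=-9, sum[0..2]=-12, sum[0..3]=-7, sum[0..4]=-1 -> [-4, -9, -12, -7, -1]
Stage 2 (CLIP -6 18): clip(-4,-6,18)=-4, clip(-9,-6,18)=-6, clip(-12,-6,18)=-6, clip(-7,-6,18)=-6, clip(-1,-6,18)=-1 -> [-4, -6, -6, -6, -1]
Stage 3 (CLIP -8 10): clip(-4,-8,10)=-4, clip(-6,-8,10)=-6, clip(-6,-8,10)=-6, clip(-6,-8,10)=-6, clip(-1,-8,10)=-1 -> [-4, -6, -6, -6, -1]
Stage 4 (AMPLIFY 2): -4*2=-8, -6*2=-12, -6*2=-12, -6*2=-12, -1*2=-2 -> [-8, -12, -12, -12, -2]
Output sum: -46

Answer: -46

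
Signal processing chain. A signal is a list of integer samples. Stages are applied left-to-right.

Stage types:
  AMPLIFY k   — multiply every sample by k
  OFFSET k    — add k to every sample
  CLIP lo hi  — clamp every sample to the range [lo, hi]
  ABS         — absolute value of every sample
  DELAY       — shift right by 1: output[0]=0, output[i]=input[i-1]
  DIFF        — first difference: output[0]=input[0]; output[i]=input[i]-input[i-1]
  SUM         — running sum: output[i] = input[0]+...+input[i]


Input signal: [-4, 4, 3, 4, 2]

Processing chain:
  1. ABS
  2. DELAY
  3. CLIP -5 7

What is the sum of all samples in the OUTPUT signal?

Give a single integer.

Input: [-4, 4, 3, 4, 2]
Stage 1 (ABS): |-4|=4, |4|=4, |3|=3, |4|=4, |2|=2 -> [4, 4, 3, 4, 2]
Stage 2 (DELAY): [0, 4, 4, 3, 4] = [0, 4, 4, 3, 4] -> [0, 4, 4, 3, 4]
Stage 3 (CLIP -5 7): clip(0,-5,7)=0, clip(4,-5,7)=4, clip(4,-5,7)=4, clip(3,-5,7)=3, clip(4,-5,7)=4 -> [0, 4, 4, 3, 4]
Output sum: 15

Answer: 15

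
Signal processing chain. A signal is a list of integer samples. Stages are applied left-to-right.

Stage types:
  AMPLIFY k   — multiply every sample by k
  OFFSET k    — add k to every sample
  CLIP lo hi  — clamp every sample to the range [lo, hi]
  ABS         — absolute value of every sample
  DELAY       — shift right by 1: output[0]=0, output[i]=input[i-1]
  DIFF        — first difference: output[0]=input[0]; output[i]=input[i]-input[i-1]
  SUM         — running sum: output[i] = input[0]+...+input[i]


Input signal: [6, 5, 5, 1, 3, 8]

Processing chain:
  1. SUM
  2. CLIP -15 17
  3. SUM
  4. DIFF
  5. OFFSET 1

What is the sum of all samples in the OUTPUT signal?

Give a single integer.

Answer: 90

Derivation:
Input: [6, 5, 5, 1, 3, 8]
Stage 1 (SUM): sum[0..0]=6, sum[0..1]=11, sum[0..2]=16, sum[0..3]=17, sum[0..4]=20, sum[0..5]=28 -> [6, 11, 16, 17, 20, 28]
Stage 2 (CLIP -15 17): clip(6,-15,17)=6, clip(11,-15,17)=11, clip(16,-15,17)=16, clip(17,-15,17)=17, clip(20,-15,17)=17, clip(28,-15,17)=17 -> [6, 11, 16, 17, 17, 17]
Stage 3 (SUM): sum[0..0]=6, sum[0..1]=17, sum[0..2]=33, sum[0..3]=50, sum[0..4]=67, sum[0..5]=84 -> [6, 17, 33, 50, 67, 84]
Stage 4 (DIFF): s[0]=6, 17-6=11, 33-17=16, 50-33=17, 67-50=17, 84-67=17 -> [6, 11, 16, 17, 17, 17]
Stage 5 (OFFSET 1): 6+1=7, 11+1=12, 16+1=17, 17+1=18, 17+1=18, 17+1=18 -> [7, 12, 17, 18, 18, 18]
Output sum: 90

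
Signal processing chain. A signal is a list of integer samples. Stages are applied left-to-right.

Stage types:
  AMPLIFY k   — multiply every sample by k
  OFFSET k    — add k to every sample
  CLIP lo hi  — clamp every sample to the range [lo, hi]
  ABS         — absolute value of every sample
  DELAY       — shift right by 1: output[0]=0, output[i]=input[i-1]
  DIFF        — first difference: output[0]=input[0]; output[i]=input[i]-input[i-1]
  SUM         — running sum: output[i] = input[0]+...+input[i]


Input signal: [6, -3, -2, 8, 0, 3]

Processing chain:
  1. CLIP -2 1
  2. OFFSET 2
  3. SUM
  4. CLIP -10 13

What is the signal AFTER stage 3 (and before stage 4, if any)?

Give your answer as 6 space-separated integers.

Input: [6, -3, -2, 8, 0, 3]
Stage 1 (CLIP -2 1): clip(6,-2,1)=1, clip(-3,-2,1)=-2, clip(-2,-2,1)=-2, clip(8,-2,1)=1, clip(0,-2,1)=0, clip(3,-2,1)=1 -> [1, -2, -2, 1, 0, 1]
Stage 2 (OFFSET 2): 1+2=3, -2+2=0, -2+2=0, 1+2=3, 0+2=2, 1+2=3 -> [3, 0, 0, 3, 2, 3]
Stage 3 (SUM): sum[0..0]=3, sum[0..1]=3, sum[0..2]=3, sum[0..3]=6, sum[0..4]=8, sum[0..5]=11 -> [3, 3, 3, 6, 8, 11]

Answer: 3 3 3 6 8 11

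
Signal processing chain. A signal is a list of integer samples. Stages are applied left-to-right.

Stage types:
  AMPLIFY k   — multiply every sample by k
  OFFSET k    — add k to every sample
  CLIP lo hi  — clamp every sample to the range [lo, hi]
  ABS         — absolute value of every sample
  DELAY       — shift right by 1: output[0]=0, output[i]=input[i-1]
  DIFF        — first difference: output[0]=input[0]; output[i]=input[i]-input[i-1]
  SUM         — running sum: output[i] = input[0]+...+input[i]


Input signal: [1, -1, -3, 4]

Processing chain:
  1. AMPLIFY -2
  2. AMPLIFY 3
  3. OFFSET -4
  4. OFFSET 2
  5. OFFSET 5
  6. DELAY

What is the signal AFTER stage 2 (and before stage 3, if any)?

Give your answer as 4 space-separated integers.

Input: [1, -1, -3, 4]
Stage 1 (AMPLIFY -2): 1*-2=-2, -1*-2=2, -3*-2=6, 4*-2=-8 -> [-2, 2, 6, -8]
Stage 2 (AMPLIFY 3): -2*3=-6, 2*3=6, 6*3=18, -8*3=-24 -> [-6, 6, 18, -24]

Answer: -6 6 18 -24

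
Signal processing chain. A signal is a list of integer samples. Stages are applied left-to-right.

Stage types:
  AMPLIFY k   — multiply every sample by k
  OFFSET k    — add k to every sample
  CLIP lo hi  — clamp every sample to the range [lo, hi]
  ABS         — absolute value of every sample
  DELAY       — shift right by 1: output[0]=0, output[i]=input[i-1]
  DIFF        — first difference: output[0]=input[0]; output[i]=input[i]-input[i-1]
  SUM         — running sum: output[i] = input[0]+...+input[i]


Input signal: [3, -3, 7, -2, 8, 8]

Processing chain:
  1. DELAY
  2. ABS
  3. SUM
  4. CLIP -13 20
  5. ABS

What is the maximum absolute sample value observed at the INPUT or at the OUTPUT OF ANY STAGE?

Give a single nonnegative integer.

Input: [3, -3, 7, -2, 8, 8] (max |s|=8)
Stage 1 (DELAY): [0, 3, -3, 7, -2, 8] = [0, 3, -3, 7, -2, 8] -> [0, 3, -3, 7, -2, 8] (max |s|=8)
Stage 2 (ABS): |0|=0, |3|=3, |-3|=3, |7|=7, |-2|=2, |8|=8 -> [0, 3, 3, 7, 2, 8] (max |s|=8)
Stage 3 (SUM): sum[0..0]=0, sum[0..1]=3, sum[0..2]=6, sum[0..3]=13, sum[0..4]=15, sum[0..5]=23 -> [0, 3, 6, 13, 15, 23] (max |s|=23)
Stage 4 (CLIP -13 20): clip(0,-13,20)=0, clip(3,-13,20)=3, clip(6,-13,20)=6, clip(13,-13,20)=13, clip(15,-13,20)=15, clip(23,-13,20)=20 -> [0, 3, 6, 13, 15, 20] (max |s|=20)
Stage 5 (ABS): |0|=0, |3|=3, |6|=6, |13|=13, |15|=15, |20|=20 -> [0, 3, 6, 13, 15, 20] (max |s|=20)
Overall max amplitude: 23

Answer: 23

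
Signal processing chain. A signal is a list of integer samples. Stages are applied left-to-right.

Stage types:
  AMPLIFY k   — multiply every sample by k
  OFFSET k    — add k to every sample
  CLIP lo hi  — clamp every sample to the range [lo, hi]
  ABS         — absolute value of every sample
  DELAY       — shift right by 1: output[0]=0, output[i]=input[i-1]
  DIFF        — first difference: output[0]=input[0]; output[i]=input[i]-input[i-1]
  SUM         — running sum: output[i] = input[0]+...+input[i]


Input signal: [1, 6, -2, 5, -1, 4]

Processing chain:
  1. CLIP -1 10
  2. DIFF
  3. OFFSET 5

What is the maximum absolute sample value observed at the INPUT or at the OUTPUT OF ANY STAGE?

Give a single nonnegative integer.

Input: [1, 6, -2, 5, -1, 4] (max |s|=6)
Stage 1 (CLIP -1 10): clip(1,-1,10)=1, clip(6,-1,10)=6, clip(-2,-1,10)=-1, clip(5,-1,10)=5, clip(-1,-1,10)=-1, clip(4,-1,10)=4 -> [1, 6, -1, 5, -1, 4] (max |s|=6)
Stage 2 (DIFF): s[0]=1, 6-1=5, -1-6=-7, 5--1=6, -1-5=-6, 4--1=5 -> [1, 5, -7, 6, -6, 5] (max |s|=7)
Stage 3 (OFFSET 5): 1+5=6, 5+5=10, -7+5=-2, 6+5=11, -6+5=-1, 5+5=10 -> [6, 10, -2, 11, -1, 10] (max |s|=11)
Overall max amplitude: 11

Answer: 11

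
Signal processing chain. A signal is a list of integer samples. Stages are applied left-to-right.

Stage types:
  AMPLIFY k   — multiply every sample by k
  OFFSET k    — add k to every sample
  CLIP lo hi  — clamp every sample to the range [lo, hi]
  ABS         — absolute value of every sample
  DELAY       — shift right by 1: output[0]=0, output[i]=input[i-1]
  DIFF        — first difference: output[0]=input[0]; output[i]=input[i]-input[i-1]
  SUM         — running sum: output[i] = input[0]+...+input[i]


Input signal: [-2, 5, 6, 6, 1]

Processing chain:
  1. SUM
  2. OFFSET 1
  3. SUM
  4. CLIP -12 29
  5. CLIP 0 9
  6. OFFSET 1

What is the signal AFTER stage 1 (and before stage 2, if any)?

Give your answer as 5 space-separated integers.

Input: [-2, 5, 6, 6, 1]
Stage 1 (SUM): sum[0..0]=-2, sum[0..1]=3, sum[0..2]=9, sum[0..3]=15, sum[0..4]=16 -> [-2, 3, 9, 15, 16]

Answer: -2 3 9 15 16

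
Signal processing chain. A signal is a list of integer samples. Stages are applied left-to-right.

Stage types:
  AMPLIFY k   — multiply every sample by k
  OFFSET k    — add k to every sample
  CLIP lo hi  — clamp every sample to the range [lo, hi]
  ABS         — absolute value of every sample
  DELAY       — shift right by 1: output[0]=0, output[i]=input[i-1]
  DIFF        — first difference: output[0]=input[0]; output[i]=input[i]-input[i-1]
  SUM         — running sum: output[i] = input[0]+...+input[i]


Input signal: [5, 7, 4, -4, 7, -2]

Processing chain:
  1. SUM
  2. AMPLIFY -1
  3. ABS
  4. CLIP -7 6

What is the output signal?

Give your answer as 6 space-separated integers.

Input: [5, 7, 4, -4, 7, -2]
Stage 1 (SUM): sum[0..0]=5, sum[0..1]=12, sum[0..2]=16, sum[0..3]=12, sum[0..4]=19, sum[0..5]=17 -> [5, 12, 16, 12, 19, 17]
Stage 2 (AMPLIFY -1): 5*-1=-5, 12*-1=-12, 16*-1=-16, 12*-1=-12, 19*-1=-19, 17*-1=-17 -> [-5, -12, -16, -12, -19, -17]
Stage 3 (ABS): |-5|=5, |-12|=12, |-16|=16, |-12|=12, |-19|=19, |-17|=17 -> [5, 12, 16, 12, 19, 17]
Stage 4 (CLIP -7 6): clip(5,-7,6)=5, clip(12,-7,6)=6, clip(16,-7,6)=6, clip(12,-7,6)=6, clip(19,-7,6)=6, clip(17,-7,6)=6 -> [5, 6, 6, 6, 6, 6]

Answer: 5 6 6 6 6 6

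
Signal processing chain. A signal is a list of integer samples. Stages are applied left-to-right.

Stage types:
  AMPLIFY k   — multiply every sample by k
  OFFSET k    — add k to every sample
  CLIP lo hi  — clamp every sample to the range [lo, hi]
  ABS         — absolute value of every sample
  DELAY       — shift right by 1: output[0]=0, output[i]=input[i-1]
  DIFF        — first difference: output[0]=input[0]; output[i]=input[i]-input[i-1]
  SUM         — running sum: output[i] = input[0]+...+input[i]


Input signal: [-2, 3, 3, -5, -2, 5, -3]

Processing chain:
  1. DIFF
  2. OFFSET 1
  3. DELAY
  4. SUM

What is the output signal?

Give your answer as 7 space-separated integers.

Input: [-2, 3, 3, -5, -2, 5, -3]
Stage 1 (DIFF): s[0]=-2, 3--2=5, 3-3=0, -5-3=-8, -2--5=3, 5--2=7, -3-5=-8 -> [-2, 5, 0, -8, 3, 7, -8]
Stage 2 (OFFSET 1): -2+1=-1, 5+1=6, 0+1=1, -8+1=-7, 3+1=4, 7+1=8, -8+1=-7 -> [-1, 6, 1, -7, 4, 8, -7]
Stage 3 (DELAY): [0, -1, 6, 1, -7, 4, 8] = [0, -1, 6, 1, -7, 4, 8] -> [0, -1, 6, 1, -7, 4, 8]
Stage 4 (SUM): sum[0..0]=0, sum[0..1]=-1, sum[0..2]=5, sum[0..3]=6, sum[0..4]=-1, sum[0..5]=3, sum[0..6]=11 -> [0, -1, 5, 6, -1, 3, 11]

Answer: 0 -1 5 6 -1 3 11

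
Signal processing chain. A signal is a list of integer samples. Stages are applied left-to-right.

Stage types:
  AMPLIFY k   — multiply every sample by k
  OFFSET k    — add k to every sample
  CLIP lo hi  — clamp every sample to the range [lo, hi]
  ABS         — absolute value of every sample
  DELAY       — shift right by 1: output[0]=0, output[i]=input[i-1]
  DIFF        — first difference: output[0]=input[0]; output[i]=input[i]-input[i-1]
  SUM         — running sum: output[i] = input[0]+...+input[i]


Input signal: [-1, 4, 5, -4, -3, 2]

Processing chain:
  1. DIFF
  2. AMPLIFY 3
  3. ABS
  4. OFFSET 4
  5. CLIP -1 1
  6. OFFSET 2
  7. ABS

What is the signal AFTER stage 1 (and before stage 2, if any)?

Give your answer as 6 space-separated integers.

Answer: -1 5 1 -9 1 5

Derivation:
Input: [-1, 4, 5, -4, -3, 2]
Stage 1 (DIFF): s[0]=-1, 4--1=5, 5-4=1, -4-5=-9, -3--4=1, 2--3=5 -> [-1, 5, 1, -9, 1, 5]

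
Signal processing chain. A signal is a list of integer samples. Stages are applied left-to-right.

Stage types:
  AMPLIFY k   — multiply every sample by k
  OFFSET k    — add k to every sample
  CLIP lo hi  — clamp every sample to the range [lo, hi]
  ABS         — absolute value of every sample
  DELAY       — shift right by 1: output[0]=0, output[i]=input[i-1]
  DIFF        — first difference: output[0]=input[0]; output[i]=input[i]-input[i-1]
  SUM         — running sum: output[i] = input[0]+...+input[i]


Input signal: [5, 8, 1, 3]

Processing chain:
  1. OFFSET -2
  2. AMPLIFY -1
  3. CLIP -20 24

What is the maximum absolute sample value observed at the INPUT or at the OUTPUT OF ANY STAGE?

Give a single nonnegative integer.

Input: [5, 8, 1, 3] (max |s|=8)
Stage 1 (OFFSET -2): 5+-2=3, 8+-2=6, 1+-2=-1, 3+-2=1 -> [3, 6, -1, 1] (max |s|=6)
Stage 2 (AMPLIFY -1): 3*-1=-3, 6*-1=-6, -1*-1=1, 1*-1=-1 -> [-3, -6, 1, -1] (max |s|=6)
Stage 3 (CLIP -20 24): clip(-3,-20,24)=-3, clip(-6,-20,24)=-6, clip(1,-20,24)=1, clip(-1,-20,24)=-1 -> [-3, -6, 1, -1] (max |s|=6)
Overall max amplitude: 8

Answer: 8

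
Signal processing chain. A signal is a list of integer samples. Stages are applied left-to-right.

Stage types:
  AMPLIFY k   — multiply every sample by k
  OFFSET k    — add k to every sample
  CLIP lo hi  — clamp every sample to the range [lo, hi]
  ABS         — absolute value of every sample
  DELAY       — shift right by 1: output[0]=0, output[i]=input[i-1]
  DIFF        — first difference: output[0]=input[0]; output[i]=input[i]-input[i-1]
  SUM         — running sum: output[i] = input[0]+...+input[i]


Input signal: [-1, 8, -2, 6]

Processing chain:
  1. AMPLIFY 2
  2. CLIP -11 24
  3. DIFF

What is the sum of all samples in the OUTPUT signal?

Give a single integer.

Answer: 12

Derivation:
Input: [-1, 8, -2, 6]
Stage 1 (AMPLIFY 2): -1*2=-2, 8*2=16, -2*2=-4, 6*2=12 -> [-2, 16, -4, 12]
Stage 2 (CLIP -11 24): clip(-2,-11,24)=-2, clip(16,-11,24)=16, clip(-4,-11,24)=-4, clip(12,-11,24)=12 -> [-2, 16, -4, 12]
Stage 3 (DIFF): s[0]=-2, 16--2=18, -4-16=-20, 12--4=16 -> [-2, 18, -20, 16]
Output sum: 12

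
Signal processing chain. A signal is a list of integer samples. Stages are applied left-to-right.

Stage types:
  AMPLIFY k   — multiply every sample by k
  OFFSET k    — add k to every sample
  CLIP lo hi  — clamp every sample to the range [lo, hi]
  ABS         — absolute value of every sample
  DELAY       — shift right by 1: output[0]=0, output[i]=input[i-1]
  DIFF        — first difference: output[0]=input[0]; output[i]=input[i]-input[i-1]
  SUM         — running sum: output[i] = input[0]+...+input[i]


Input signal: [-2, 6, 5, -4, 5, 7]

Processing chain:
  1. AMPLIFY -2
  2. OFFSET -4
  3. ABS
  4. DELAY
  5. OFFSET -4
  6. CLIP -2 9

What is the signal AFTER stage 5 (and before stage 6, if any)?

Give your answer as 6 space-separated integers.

Answer: -4 -4 12 10 0 10

Derivation:
Input: [-2, 6, 5, -4, 5, 7]
Stage 1 (AMPLIFY -2): -2*-2=4, 6*-2=-12, 5*-2=-10, -4*-2=8, 5*-2=-10, 7*-2=-14 -> [4, -12, -10, 8, -10, -14]
Stage 2 (OFFSET -4): 4+-4=0, -12+-4=-16, -10+-4=-14, 8+-4=4, -10+-4=-14, -14+-4=-18 -> [0, -16, -14, 4, -14, -18]
Stage 3 (ABS): |0|=0, |-16|=16, |-14|=14, |4|=4, |-14|=14, |-18|=18 -> [0, 16, 14, 4, 14, 18]
Stage 4 (DELAY): [0, 0, 16, 14, 4, 14] = [0, 0, 16, 14, 4, 14] -> [0, 0, 16, 14, 4, 14]
Stage 5 (OFFSET -4): 0+-4=-4, 0+-4=-4, 16+-4=12, 14+-4=10, 4+-4=0, 14+-4=10 -> [-4, -4, 12, 10, 0, 10]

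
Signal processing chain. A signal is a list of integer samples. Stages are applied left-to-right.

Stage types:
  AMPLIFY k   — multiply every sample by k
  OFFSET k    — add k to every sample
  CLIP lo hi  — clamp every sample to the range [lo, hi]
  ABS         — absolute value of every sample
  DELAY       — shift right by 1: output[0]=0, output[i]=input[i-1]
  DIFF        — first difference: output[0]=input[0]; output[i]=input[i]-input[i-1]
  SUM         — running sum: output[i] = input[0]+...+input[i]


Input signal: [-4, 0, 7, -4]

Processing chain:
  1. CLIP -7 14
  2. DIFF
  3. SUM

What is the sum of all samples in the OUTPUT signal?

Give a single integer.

Input: [-4, 0, 7, -4]
Stage 1 (CLIP -7 14): clip(-4,-7,14)=-4, clip(0,-7,14)=0, clip(7,-7,14)=7, clip(-4,-7,14)=-4 -> [-4, 0, 7, -4]
Stage 2 (DIFF): s[0]=-4, 0--4=4, 7-0=7, -4-7=-11 -> [-4, 4, 7, -11]
Stage 3 (SUM): sum[0..0]=-4, sum[0..1]=0, sum[0..2]=7, sum[0..3]=-4 -> [-4, 0, 7, -4]
Output sum: -1

Answer: -1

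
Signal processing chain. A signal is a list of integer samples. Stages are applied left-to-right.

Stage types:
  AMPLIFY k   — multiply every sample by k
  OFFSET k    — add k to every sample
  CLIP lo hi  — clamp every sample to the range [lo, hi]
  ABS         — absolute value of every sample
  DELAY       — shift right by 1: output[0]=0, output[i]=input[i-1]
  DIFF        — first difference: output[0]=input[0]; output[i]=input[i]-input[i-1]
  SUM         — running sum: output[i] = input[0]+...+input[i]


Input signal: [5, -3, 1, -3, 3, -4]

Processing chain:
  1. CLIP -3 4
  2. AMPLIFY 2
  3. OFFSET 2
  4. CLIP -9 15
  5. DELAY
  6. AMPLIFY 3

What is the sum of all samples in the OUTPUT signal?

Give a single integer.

Input: [5, -3, 1, -3, 3, -4]
Stage 1 (CLIP -3 4): clip(5,-3,4)=4, clip(-3,-3,4)=-3, clip(1,-3,4)=1, clip(-3,-3,4)=-3, clip(3,-3,4)=3, clip(-4,-3,4)=-3 -> [4, -3, 1, -3, 3, -3]
Stage 2 (AMPLIFY 2): 4*2=8, -3*2=-6, 1*2=2, -3*2=-6, 3*2=6, -3*2=-6 -> [8, -6, 2, -6, 6, -6]
Stage 3 (OFFSET 2): 8+2=10, -6+2=-4, 2+2=4, -6+2=-4, 6+2=8, -6+2=-4 -> [10, -4, 4, -4, 8, -4]
Stage 4 (CLIP -9 15): clip(10,-9,15)=10, clip(-4,-9,15)=-4, clip(4,-9,15)=4, clip(-4,-9,15)=-4, clip(8,-9,15)=8, clip(-4,-9,15)=-4 -> [10, -4, 4, -4, 8, -4]
Stage 5 (DELAY): [0, 10, -4, 4, -4, 8] = [0, 10, -4, 4, -4, 8] -> [0, 10, -4, 4, -4, 8]
Stage 6 (AMPLIFY 3): 0*3=0, 10*3=30, -4*3=-12, 4*3=12, -4*3=-12, 8*3=24 -> [0, 30, -12, 12, -12, 24]
Output sum: 42

Answer: 42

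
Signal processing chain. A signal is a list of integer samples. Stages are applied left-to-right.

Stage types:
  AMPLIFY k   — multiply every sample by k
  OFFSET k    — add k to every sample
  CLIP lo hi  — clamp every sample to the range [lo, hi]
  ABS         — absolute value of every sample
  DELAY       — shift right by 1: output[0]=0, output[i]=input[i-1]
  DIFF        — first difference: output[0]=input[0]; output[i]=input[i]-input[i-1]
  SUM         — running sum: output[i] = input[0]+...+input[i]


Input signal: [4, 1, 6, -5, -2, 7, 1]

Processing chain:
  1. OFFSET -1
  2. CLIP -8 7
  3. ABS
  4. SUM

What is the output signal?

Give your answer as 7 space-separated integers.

Input: [4, 1, 6, -5, -2, 7, 1]
Stage 1 (OFFSET -1): 4+-1=3, 1+-1=0, 6+-1=5, -5+-1=-6, -2+-1=-3, 7+-1=6, 1+-1=0 -> [3, 0, 5, -6, -3, 6, 0]
Stage 2 (CLIP -8 7): clip(3,-8,7)=3, clip(0,-8,7)=0, clip(5,-8,7)=5, clip(-6,-8,7)=-6, clip(-3,-8,7)=-3, clip(6,-8,7)=6, clip(0,-8,7)=0 -> [3, 0, 5, -6, -3, 6, 0]
Stage 3 (ABS): |3|=3, |0|=0, |5|=5, |-6|=6, |-3|=3, |6|=6, |0|=0 -> [3, 0, 5, 6, 3, 6, 0]
Stage 4 (SUM): sum[0..0]=3, sum[0..1]=3, sum[0..2]=8, sum[0..3]=14, sum[0..4]=17, sum[0..5]=23, sum[0..6]=23 -> [3, 3, 8, 14, 17, 23, 23]

Answer: 3 3 8 14 17 23 23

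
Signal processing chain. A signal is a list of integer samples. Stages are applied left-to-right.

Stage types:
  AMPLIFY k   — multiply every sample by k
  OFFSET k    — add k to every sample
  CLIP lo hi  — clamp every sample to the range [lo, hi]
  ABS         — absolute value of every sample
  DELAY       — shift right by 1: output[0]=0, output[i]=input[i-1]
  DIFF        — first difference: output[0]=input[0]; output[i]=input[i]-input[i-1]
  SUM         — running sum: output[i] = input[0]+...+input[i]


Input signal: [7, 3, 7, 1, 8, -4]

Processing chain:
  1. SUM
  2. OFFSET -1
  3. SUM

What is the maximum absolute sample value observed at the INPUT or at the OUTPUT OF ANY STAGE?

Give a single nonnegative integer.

Answer: 94

Derivation:
Input: [7, 3, 7, 1, 8, -4] (max |s|=8)
Stage 1 (SUM): sum[0..0]=7, sum[0..1]=10, sum[0..2]=17, sum[0..3]=18, sum[0..4]=26, sum[0..5]=22 -> [7, 10, 17, 18, 26, 22] (max |s|=26)
Stage 2 (OFFSET -1): 7+-1=6, 10+-1=9, 17+-1=16, 18+-1=17, 26+-1=25, 22+-1=21 -> [6, 9, 16, 17, 25, 21] (max |s|=25)
Stage 3 (SUM): sum[0..0]=6, sum[0..1]=15, sum[0..2]=31, sum[0..3]=48, sum[0..4]=73, sum[0..5]=94 -> [6, 15, 31, 48, 73, 94] (max |s|=94)
Overall max amplitude: 94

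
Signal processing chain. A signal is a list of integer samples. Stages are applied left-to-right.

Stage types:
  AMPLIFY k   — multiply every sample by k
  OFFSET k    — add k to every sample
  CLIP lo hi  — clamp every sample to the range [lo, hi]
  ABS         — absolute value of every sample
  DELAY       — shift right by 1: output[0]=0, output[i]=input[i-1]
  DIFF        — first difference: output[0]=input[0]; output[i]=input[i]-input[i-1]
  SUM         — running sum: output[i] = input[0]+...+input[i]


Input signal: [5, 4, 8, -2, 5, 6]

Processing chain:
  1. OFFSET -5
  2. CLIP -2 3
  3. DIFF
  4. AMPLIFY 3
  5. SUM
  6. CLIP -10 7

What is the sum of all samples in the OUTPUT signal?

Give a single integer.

Answer: 1

Derivation:
Input: [5, 4, 8, -2, 5, 6]
Stage 1 (OFFSET -5): 5+-5=0, 4+-5=-1, 8+-5=3, -2+-5=-7, 5+-5=0, 6+-5=1 -> [0, -1, 3, -7, 0, 1]
Stage 2 (CLIP -2 3): clip(0,-2,3)=0, clip(-1,-2,3)=-1, clip(3,-2,3)=3, clip(-7,-2,3)=-2, clip(0,-2,3)=0, clip(1,-2,3)=1 -> [0, -1, 3, -2, 0, 1]
Stage 3 (DIFF): s[0]=0, -1-0=-1, 3--1=4, -2-3=-5, 0--2=2, 1-0=1 -> [0, -1, 4, -5, 2, 1]
Stage 4 (AMPLIFY 3): 0*3=0, -1*3=-3, 4*3=12, -5*3=-15, 2*3=6, 1*3=3 -> [0, -3, 12, -15, 6, 3]
Stage 5 (SUM): sum[0..0]=0, sum[0..1]=-3, sum[0..2]=9, sum[0..3]=-6, sum[0..4]=0, sum[0..5]=3 -> [0, -3, 9, -6, 0, 3]
Stage 6 (CLIP -10 7): clip(0,-10,7)=0, clip(-3,-10,7)=-3, clip(9,-10,7)=7, clip(-6,-10,7)=-6, clip(0,-10,7)=0, clip(3,-10,7)=3 -> [0, -3, 7, -6, 0, 3]
Output sum: 1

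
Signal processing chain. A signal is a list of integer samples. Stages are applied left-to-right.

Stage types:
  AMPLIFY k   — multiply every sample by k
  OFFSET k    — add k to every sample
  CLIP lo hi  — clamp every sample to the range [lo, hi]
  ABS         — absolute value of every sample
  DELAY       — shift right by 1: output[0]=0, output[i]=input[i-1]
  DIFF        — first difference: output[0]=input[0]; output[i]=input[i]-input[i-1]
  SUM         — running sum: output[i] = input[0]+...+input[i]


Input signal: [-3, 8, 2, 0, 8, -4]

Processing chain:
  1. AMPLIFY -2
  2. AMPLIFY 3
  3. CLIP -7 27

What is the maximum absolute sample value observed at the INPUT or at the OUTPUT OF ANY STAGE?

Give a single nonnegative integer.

Input: [-3, 8, 2, 0, 8, -4] (max |s|=8)
Stage 1 (AMPLIFY -2): -3*-2=6, 8*-2=-16, 2*-2=-4, 0*-2=0, 8*-2=-16, -4*-2=8 -> [6, -16, -4, 0, -16, 8] (max |s|=16)
Stage 2 (AMPLIFY 3): 6*3=18, -16*3=-48, -4*3=-12, 0*3=0, -16*3=-48, 8*3=24 -> [18, -48, -12, 0, -48, 24] (max |s|=48)
Stage 3 (CLIP -7 27): clip(18,-7,27)=18, clip(-48,-7,27)=-7, clip(-12,-7,27)=-7, clip(0,-7,27)=0, clip(-48,-7,27)=-7, clip(24,-7,27)=24 -> [18, -7, -7, 0, -7, 24] (max |s|=24)
Overall max amplitude: 48

Answer: 48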